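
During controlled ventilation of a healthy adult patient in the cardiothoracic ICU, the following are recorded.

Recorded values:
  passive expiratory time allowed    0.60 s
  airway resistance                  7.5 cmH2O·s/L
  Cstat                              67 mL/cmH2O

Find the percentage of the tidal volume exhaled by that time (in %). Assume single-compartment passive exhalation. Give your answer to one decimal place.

69.7

τ = R × C = 7.5 × 67 mL/cmH2O = 7.5 × 0.067 L/cmH2O = 0.5025 s.
Passive exhalation: V(t)/V₀ = e^(−t/τ) = e^(−0.60/0.5025) = 0.303.
Fraction exhaled = 1 − 0.303 = 0.697 → 69.7%.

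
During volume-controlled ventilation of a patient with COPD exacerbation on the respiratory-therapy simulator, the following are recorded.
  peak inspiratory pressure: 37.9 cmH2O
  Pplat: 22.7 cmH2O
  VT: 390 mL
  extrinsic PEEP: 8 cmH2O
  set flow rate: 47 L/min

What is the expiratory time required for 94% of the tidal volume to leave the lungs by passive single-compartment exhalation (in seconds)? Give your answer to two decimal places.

Flow: 47 L/min ÷ 60 = 0.7833 L/s.
R = (PIP − Pplat)/V̇ = (37.9 − 22.7) / 0.7833 = 15.2/0.7833 = 19.405 cmH2O·s/L.
C = Vt/(Pplat − PEEP) = 390.0 / (22.7 − 8) = 390.0/14.7 = 26.531 mL/cmH2O.
τ = R × C = 19.405 × 0.02653 L/cmH2O = 0.5148 s.
t = −τ·ln(1 − 0.94) = −0.5148·ln(0.06) = 1.448 s.

1.45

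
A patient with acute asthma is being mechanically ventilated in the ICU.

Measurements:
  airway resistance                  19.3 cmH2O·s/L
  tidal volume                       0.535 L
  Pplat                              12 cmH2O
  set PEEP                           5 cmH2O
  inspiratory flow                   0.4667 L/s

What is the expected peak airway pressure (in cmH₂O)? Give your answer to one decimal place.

21.0

PIP = Pplat + Raw × flow = 12 + 19.3 × 0.4667 = 12 + 9.007 = 21.007 cmH2O.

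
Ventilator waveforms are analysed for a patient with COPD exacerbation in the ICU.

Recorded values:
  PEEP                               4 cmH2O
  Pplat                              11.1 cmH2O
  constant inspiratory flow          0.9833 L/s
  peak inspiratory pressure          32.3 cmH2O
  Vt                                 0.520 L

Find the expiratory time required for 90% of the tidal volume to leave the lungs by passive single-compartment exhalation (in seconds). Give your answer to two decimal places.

R = (PIP − Pplat)/V̇ = (32.3 − 11.1) / 0.9833 = 21.2/0.9833 = 21.56 cmH2O·s/L.
C = Vt/(Pplat − PEEP) = 520.0 / (11.1 − 4) = 520.0/7.1 = 73.239 mL/cmH2O.
τ = R × C = 21.56 × 0.07324 L/cmH2O = 1.579 s.
t = −τ·ln(1 − 0.90) = −1.579·ln(0.1) = 3.636 s.

3.64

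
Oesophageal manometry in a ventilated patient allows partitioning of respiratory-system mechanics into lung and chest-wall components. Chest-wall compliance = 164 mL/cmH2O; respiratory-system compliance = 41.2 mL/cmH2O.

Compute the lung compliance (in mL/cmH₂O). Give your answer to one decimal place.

55.0

1/CL = 1/Crs − 1/Ccw.
1/CL = 1/41.2 − 1/164 = 0.01817.
CL = 55.036 mL/cmH2O.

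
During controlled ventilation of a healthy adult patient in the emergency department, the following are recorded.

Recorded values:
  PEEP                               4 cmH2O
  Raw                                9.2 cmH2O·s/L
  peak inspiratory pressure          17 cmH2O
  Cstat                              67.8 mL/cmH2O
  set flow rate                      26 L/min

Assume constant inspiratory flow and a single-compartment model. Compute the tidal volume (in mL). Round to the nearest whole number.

611

Flow: 26 L/min ÷ 60 = 0.4333 L/s.
Equation of motion (constant flow): PIP = Vt/C + R·V̇ + PEEP.
Vt/C = PIP − R·V̇ − PEEP = 17 − 3.986 − 4 = 9.014 cmH2O.
Vt = C × 9.014 = 67.8 × 9.014 = 611.15 mL.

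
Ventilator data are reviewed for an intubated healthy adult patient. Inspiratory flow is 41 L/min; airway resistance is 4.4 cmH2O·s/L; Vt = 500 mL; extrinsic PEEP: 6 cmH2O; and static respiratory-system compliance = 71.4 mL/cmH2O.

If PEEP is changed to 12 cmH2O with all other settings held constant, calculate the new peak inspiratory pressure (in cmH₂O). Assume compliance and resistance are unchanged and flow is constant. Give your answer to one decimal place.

Flow: 41 L/min ÷ 60 = 0.6833 L/s.
PIP = Vt/C + R·V̇ + PEEP (constant-flow equation of motion).
Only the baseline term changes: ΔPIP = ΔPEEP = 12 − 6 = 6.0 cmH2O.
Original PIP = 500/71.4 + 4.4×0.6833 + 6 = 16.009 cmH2O; new PIP = 16.009 + (6.0) = 22.009 cmH2O.

22.0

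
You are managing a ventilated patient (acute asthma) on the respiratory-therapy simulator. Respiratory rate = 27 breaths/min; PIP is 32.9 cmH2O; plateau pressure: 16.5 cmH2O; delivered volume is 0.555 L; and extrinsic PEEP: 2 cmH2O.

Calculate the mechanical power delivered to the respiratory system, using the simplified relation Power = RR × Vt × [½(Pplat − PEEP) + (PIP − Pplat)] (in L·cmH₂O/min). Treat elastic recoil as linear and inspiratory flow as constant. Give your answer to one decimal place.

Per-breath work = Vt × [½(Pplat−PEEP) + (PIP−Pplat)] = 0.555 × [0.5×14.5 + 16.4] = 0.555 × 23.65 = 13.126 L·cmH2O.
Power = 27 × 13.126 = 354.4 L·cmH2O/min.

354.4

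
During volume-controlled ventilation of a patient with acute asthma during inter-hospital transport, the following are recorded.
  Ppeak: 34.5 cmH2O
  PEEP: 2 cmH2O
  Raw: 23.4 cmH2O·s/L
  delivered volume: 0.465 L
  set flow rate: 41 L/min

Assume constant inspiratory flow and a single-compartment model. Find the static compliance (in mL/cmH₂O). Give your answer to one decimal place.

Flow: 41 L/min ÷ 60 = 0.6833 L/s.
Equation of motion (constant flow): PIP = Vt/C + R·V̇ + PEEP.
Vt/C = PIP − R·V̇ − PEEP = 34.5 − 23.4×0.6833 − 2 = 34.5 − 15.989 − 2 = 16.511 cmH2O.
C = Vt / 16.511 = 465 / 16.511 = 28.163 mL/cmH2O.

28.2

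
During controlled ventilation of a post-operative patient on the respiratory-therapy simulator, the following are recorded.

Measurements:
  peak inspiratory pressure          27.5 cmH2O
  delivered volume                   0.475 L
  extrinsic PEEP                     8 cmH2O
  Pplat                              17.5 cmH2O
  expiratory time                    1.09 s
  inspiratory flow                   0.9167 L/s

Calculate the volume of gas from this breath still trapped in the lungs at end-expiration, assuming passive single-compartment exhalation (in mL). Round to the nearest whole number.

R = (PIP − Pplat)/V̇ = (27.5 − 17.5) / 0.9167 = 10.0/0.9167 = 10.909 cmH2O·s/L.
C = Vt/(Pplat − PEEP) = 475.0 / (17.5 − 8) = 475.0/9.5 = 50.0 mL/cmH2O.
τ = R × C = 10.909 × 0.05 L/cmH2O = 0.5455 s.
Fraction remaining = e^(−Te/τ) = e^(−1.09/0.5455) = 0.1356.
Trapped volume = 475.0 × 0.1356 = 64.41 mL.

64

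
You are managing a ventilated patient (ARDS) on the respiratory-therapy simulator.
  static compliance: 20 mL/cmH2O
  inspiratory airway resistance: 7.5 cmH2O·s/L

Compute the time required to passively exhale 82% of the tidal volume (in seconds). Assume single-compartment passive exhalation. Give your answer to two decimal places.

τ = R × C = 7.5 × 20 mL/cmH2O = 7.5 × 0.020 L/cmH2O = 0.15 s.
Exhaled fraction f = 1 − e^(−t/τ) → t = −τ·ln(1 − f) = −0.15·ln(0.18) = 0.2572 s.

0.26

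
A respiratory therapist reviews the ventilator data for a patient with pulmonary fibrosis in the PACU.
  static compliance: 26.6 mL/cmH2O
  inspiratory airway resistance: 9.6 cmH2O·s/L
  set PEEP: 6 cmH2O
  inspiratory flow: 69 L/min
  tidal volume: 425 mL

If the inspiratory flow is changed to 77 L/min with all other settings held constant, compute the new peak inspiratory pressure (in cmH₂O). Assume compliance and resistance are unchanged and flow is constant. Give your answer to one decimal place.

34.3

Flow: 69 L/min ÷ 60 = 1.15 L/s.
New flow: 77 L/min ÷ 60 = 1.2833 L/s.
PIP = Vt/C + R·V̇ + PEEP (constant-flow equation of motion).
Only the resistive term changes: ΔPIP = R × ΔV̇ = 9.6 × (1.2833 − 1.15) = 9.6 × 0.1333 = 1.28 cmH2O.
Original PIP = 425/26.6 + 9.6×1.15 + 6 = 33.017 cmH2O; new PIP = 33.017 + (1.28) = 34.297 cmH2O.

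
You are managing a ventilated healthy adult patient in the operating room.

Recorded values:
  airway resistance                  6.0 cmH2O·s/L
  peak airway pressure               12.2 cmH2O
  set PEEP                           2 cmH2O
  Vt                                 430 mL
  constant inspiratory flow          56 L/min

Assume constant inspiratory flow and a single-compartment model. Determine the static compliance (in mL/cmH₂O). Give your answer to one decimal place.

93.5

Flow: 56 L/min ÷ 60 = 0.9333 L/s.
Equation of motion (constant flow): PIP = Vt/C + R·V̇ + PEEP.
Vt/C = PIP − R·V̇ − PEEP = 12.2 − 6.0×0.9333 − 2 = 12.2 − 5.6 − 2 = 4.6 cmH2O.
C = Vt / 4.6 = 430 / 4.6 = 93.478 mL/cmH2O.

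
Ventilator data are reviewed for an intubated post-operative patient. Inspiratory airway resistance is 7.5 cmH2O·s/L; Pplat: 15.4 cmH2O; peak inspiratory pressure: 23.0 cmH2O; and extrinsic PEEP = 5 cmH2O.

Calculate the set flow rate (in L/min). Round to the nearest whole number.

61

flow = (PIP − Pplat) / Raw = (23.0 − 15.4) / 7.5 = 1.013 L/s × 60 = 60.78 L/min.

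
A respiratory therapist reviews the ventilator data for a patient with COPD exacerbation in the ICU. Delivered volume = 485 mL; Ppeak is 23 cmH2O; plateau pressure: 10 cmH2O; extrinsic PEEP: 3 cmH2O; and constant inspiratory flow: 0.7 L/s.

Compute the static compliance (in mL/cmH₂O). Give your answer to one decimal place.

Cstat = Vt / (Pplat − PEEP) = 485 / (10 − 3) = 485 / 7.0 = 69.286 mL/cmH2O.

69.3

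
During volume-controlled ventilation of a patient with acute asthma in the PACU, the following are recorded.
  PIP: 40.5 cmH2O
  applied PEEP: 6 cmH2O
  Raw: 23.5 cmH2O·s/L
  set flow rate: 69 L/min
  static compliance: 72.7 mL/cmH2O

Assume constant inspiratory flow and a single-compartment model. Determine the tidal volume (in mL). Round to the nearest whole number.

Flow: 69 L/min ÷ 60 = 1.15 L/s.
Equation of motion (constant flow): PIP = Vt/C + R·V̇ + PEEP.
Vt/C = PIP − R·V̇ − PEEP = 40.5 − 27.025 − 6 = 7.475 cmH2O.
Vt = C × 7.475 = 72.7 × 7.475 = 543.43 mL.

543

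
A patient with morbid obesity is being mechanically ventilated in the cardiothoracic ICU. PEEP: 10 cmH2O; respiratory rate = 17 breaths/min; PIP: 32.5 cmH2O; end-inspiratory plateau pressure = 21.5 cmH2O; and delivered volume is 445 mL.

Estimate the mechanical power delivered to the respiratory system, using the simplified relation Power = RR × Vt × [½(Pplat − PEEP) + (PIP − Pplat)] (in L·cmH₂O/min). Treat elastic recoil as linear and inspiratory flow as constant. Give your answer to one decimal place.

126.7

Per-breath work = Vt × [½(Pplat−PEEP) + (PIP−Pplat)] = 0.445 × [0.5×11.5 + 11.0] = 0.445 × 16.75 = 7.454 L·cmH2O.
Power = 17 × 7.454 = 126.72 L·cmH2O/min.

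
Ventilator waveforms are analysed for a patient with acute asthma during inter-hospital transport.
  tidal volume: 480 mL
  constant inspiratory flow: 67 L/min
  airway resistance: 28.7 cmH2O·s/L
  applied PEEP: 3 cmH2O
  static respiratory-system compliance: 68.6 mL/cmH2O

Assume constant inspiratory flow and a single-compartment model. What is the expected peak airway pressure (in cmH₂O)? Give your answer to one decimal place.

42.0

Flow: 67 L/min ÷ 60 = 1.1167 L/s.
Equation of motion (constant flow): PIP = Vt/C + R·V̇ + PEEP.
PIP = 480/68.6 + 28.7×1.1167 + 3 = 6.997 + 32.049 + 3 = 42.046 cmH2O.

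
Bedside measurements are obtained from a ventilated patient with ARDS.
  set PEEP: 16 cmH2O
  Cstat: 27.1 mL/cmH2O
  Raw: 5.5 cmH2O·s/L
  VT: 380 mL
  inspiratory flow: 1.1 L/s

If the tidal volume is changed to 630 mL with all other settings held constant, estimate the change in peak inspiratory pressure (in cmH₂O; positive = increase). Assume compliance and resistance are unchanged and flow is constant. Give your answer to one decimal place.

9.2

PIP = Vt/C + R·V̇ + PEEP (constant-flow equation of motion).
Only the elastic term changes: ΔPIP = ΔVt / C = (630 − 380) / 27.1 = 9.225 cmH2O.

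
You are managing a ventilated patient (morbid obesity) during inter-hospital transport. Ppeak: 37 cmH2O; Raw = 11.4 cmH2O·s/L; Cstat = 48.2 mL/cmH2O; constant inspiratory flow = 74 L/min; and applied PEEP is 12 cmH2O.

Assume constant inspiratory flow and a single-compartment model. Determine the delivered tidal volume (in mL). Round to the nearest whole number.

527

Flow: 74 L/min ÷ 60 = 1.2333 L/s.
Equation of motion (constant flow): PIP = Vt/C + R·V̇ + PEEP.
Vt/C = PIP − R·V̇ − PEEP = 37 − 14.06 − 12 = 10.94 cmH2O.
Vt = C × 10.94 = 48.2 × 10.94 = 527.31 mL.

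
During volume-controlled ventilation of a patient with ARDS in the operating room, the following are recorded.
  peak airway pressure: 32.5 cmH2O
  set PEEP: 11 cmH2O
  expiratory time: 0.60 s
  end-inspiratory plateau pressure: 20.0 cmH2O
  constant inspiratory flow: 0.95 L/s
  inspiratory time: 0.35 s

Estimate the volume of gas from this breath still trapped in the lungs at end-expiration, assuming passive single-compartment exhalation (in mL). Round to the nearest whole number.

Vt = flow × Ti = 0.95 L/s × 0.35 s × 1000 mL/L = 332.5 mL.
R = (PIP − Pplat)/V̇ = (32.5 − 20.0) / 0.95 = 12.5/0.95 = 13.158 cmH2O·s/L.
C = Vt/(Pplat − PEEP) = 332.5 / (20.0 − 11) = 332.5/9.0 = 36.944 mL/cmH2O.
τ = R × C = 13.158 × 0.03694 L/cmH2O = 0.4861 s.
Fraction remaining = e^(−Te/τ) = e^(−0.60/0.4861) = 0.291.
Trapped volume = 332.5 × 0.291 = 96.758 mL.

97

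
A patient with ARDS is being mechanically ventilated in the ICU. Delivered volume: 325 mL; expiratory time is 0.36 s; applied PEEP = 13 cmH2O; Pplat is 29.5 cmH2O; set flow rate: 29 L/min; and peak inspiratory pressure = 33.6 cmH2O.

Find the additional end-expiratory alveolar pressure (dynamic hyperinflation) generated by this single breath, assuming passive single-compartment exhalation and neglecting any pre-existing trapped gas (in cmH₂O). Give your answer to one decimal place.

1.9

Flow: 29 L/min ÷ 60 = 0.4833 L/s.
R = (PIP − Pplat)/V̇ = (33.6 − 29.5) / 0.4833 = 4.1/0.4833 = 8.483 cmH2O·s/L.
C = Vt/(Pplat − PEEP) = 325.0 / (29.5 − 13) = 325.0/16.5 = 19.697 mL/cmH2O.
τ = R × C = 8.483 × 0.0197 L/cmH2O = 0.1671 s.
Fraction remaining = e^(−Te/τ) = e^(−0.36/0.1671) = 0.116; trapped volume = 325.0 × 0.116 = 37.7 mL.
Additional alveolar pressure from trapping ≈ V_trapped / C = 37.7 / 19.697 = 1.914 cmH2O.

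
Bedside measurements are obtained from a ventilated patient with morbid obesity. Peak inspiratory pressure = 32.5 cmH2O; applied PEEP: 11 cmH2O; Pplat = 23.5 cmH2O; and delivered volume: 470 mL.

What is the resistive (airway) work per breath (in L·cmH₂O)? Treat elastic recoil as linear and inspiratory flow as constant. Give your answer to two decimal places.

4.23

With constant inspiratory flow the resistive pressure is constant at PIP − Pplat = 32.5 − 23.5 = 9.0 cmH2O, so resistive work = 9.0 × 0.470 = 4.23 L·cmH2O.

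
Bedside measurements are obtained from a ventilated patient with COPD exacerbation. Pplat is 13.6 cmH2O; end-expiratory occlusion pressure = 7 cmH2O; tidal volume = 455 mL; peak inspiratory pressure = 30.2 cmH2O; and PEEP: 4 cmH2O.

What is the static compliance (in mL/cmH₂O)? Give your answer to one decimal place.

68.9

End-expiratory occlusion gives total PEEP = 7 cmH2O (intrinsic PEEP = 7 − 4 = 3). Use total PEEP for the elastic gradient.
Cstat = Vt / (Pplat − PEEPtotal) = 455 / (13.6 − 7) = 455 / 6.6 = 68.939 mL/cmH2O.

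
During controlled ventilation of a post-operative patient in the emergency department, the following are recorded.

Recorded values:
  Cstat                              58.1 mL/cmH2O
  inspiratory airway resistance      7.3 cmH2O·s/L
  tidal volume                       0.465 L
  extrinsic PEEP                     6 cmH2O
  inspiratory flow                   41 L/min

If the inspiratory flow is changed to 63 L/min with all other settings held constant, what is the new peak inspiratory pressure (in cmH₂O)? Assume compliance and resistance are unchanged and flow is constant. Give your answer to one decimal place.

Flow: 41 L/min ÷ 60 = 0.6833 L/s.
New flow: 63 L/min ÷ 60 = 1.05 L/s.
PIP = Vt/C + R·V̇ + PEEP (constant-flow equation of motion).
Only the resistive term changes: ΔPIP = R × ΔV̇ = 7.3 × (1.05 − 0.6833) = 7.3 × 0.3667 = 2.677 cmH2O.
Original PIP = 465/58.1 + 7.3×0.6833 + 6 = 18.992 cmH2O; new PIP = 18.992 + (2.677) = 21.669 cmH2O.

21.7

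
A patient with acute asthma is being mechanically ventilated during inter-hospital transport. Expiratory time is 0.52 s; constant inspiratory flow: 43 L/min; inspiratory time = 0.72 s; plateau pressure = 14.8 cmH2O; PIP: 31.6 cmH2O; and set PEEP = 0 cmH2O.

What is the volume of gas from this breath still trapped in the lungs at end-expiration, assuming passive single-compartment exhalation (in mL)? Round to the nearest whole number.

273

Flow: 43 L/min ÷ 60 = 0.7167 L/s.
Vt = flow × Ti = 0.7167 L/s × 0.72 s × 1000 mL/L = 516.02 mL.
R = (PIP − Pplat)/V̇ = (31.6 − 14.8) / 0.7167 = 16.8/0.7167 = 23.441 cmH2O·s/L.
C = Vt/(Pplat − PEEP) = 516.02 / (14.8 − 0) = 516.02/14.8 = 34.866 mL/cmH2O.
τ = R × C = 23.441 × 0.03487 L/cmH2O = 0.8174 s.
Fraction remaining = e^(−Te/τ) = e^(−0.52/0.8174) = 0.5293.
Trapped volume = 516.02 × 0.5293 = 273.13 mL.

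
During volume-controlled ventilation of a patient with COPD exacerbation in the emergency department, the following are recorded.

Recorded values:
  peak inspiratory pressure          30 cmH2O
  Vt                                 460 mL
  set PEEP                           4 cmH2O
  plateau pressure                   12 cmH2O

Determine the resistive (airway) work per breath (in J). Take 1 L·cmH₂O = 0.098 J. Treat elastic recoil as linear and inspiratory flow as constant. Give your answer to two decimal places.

With constant inspiratory flow the resistive pressure is constant at PIP − Pplat = 30 − 12 = 18.0 cmH2O, so resistive work = 18.0 × 0.460 = 8.28 L·cmH2O.
× 0.098 J/(L·cmH2O) → 0.8114 J.

0.81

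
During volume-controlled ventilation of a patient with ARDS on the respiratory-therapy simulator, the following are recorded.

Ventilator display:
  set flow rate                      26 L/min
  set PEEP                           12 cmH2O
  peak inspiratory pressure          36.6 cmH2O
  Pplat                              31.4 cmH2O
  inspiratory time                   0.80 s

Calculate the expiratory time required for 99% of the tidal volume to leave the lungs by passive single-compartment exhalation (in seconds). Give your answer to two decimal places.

0.99

Flow: 26 L/min ÷ 60 = 0.4333 L/s.
Vt = flow × Ti = 0.4333 L/s × 0.80 s × 1000 mL/L = 346.64 mL.
R = (PIP − Pplat)/V̇ = (36.6 − 31.4) / 0.4333 = 5.2/0.4333 = 12.001 cmH2O·s/L.
C = Vt/(Pplat − PEEP) = 346.64 / (31.4 − 12) = 346.64/19.4 = 17.868 mL/cmH2O.
τ = R × C = 12.001 × 0.01787 L/cmH2O = 0.2145 s.
t = −τ·ln(1 − 0.99) = −0.2145·ln(0.01) = 0.9878 s.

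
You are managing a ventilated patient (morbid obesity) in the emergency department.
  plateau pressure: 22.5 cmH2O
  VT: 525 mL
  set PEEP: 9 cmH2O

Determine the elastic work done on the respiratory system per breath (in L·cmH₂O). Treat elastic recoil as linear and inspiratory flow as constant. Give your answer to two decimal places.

3.54

Elastic work ≈ ½ × (Pplat − PEEP) × Vt = 0.5 × (22.5 − 9) × 0.525 L = 0.5 × 13.5 × 0.525 = 3.544 L·cmH2O.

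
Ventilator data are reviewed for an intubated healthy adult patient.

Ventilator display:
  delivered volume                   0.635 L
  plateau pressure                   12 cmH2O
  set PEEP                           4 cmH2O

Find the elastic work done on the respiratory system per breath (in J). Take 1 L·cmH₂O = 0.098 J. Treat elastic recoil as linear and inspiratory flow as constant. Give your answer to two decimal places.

0.25

Elastic work ≈ ½ × (Pplat − PEEP) × Vt = 0.5 × (12 − 4) × 0.635 L = 0.5 × 8.0 × 0.635 = 2.54 L·cmH2O.
× 0.098 J/(L·cmH2O) → 0.2489 J.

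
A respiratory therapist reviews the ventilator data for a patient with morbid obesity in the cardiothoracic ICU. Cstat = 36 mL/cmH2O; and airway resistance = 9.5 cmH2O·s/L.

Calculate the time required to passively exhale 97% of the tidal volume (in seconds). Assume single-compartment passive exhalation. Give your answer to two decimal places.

1.20

τ = R × C = 9.5 × 36 mL/cmH2O = 9.5 × 0.036 L/cmH2O = 0.342 s.
Exhaled fraction f = 1 − e^(−t/τ) → t = −τ·ln(1 − f) = −0.342·ln(0.03) = 1.199 s.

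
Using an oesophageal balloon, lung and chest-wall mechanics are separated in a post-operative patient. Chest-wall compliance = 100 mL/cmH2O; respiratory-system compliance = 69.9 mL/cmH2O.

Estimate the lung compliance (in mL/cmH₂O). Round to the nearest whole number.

232

1/CL = 1/Crs − 1/Ccw.
1/CL = 1/69.9 − 1/100 = 0.004306.
CL = 232.23 mL/cmH2O.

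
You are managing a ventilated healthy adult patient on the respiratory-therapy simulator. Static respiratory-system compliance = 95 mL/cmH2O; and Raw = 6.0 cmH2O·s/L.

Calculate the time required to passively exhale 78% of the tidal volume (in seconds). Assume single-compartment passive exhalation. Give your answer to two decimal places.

0.86

τ = R × C = 6.0 × 95 mL/cmH2O = 6.0 × 0.095 L/cmH2O = 0.57 s.
Exhaled fraction f = 1 − e^(−t/τ) → t = −τ·ln(1 − f) = −0.57·ln(0.22) = 0.8631 s.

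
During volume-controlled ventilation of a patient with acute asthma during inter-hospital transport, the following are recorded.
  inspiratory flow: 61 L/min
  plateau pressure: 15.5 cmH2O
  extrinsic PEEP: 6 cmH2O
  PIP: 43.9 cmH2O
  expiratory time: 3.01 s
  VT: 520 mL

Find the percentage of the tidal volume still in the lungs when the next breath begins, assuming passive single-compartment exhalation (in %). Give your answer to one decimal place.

Flow: 61 L/min ÷ 60 = 1.0167 L/s.
R = (PIP − Pplat)/V̇ = (43.9 − 15.5) / 1.0167 = 28.4/1.0167 = 27.934 cmH2O·s/L.
C = Vt/(Pplat − PEEP) = 520.0 / (15.5 − 6) = 520.0/9.5 = 54.737 mL/cmH2O.
τ = R × C = 27.934 × 0.05474 L/cmH2O = 1.529 s.
Fraction remaining at end-expiration = e^(−Te/τ) = e^(−3.01/1.529) = 0.1397 → 13.97%.

14.0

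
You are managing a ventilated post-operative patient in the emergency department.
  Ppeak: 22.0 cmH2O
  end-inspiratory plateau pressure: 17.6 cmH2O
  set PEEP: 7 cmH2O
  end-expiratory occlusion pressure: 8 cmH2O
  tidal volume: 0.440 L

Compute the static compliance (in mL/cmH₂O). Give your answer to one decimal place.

45.8

End-expiratory occlusion gives total PEEP = 8 cmH2O (intrinsic PEEP = 8 − 7 = 1). Use total PEEP for the elastic gradient.
Cstat = Vt / (Pplat − PEEPtotal) = 440 / (17.6 − 8) = 440 / 9.6 = 45.833 mL/cmH2O.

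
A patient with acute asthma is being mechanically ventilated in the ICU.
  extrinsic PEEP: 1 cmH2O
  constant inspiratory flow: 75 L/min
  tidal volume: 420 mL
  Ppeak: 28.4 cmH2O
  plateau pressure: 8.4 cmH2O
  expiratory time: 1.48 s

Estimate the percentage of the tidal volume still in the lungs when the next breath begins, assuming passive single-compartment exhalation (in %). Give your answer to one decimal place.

Flow: 75 L/min ÷ 60 = 1.25 L/s.
R = (PIP − Pplat)/V̇ = (28.4 − 8.4) / 1.25 = 20.0/1.25 = 16.0 cmH2O·s/L.
C = Vt/(Pplat − PEEP) = 420.0 / (8.4 − 1) = 420.0/7.4 = 56.757 mL/cmH2O.
τ = R × C = 16.0 × 0.05676 L/cmH2O = 0.9082 s.
Fraction remaining at end-expiration = e^(−Te/τ) = e^(−1.48/0.9082) = 0.196 → 19.6%.

19.6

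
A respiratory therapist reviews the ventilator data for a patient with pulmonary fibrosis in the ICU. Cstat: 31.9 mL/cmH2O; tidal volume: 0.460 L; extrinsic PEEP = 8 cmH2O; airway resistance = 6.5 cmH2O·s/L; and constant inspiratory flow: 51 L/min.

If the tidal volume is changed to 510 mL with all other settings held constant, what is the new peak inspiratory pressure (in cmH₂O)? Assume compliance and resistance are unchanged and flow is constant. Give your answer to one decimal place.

29.5

Flow: 51 L/min ÷ 60 = 0.85 L/s.
PIP = Vt/C + R·V̇ + PEEP (constant-flow equation of motion).
Only the elastic term changes: ΔPIP = ΔVt / C = (510 − 460) / 31.9 = 1.567 cmH2O.
Original PIP = 460/31.9 + 6.5×0.85 + 8 = 27.945 cmH2O; new PIP = 27.945 + (1.567) = 29.512 cmH2O.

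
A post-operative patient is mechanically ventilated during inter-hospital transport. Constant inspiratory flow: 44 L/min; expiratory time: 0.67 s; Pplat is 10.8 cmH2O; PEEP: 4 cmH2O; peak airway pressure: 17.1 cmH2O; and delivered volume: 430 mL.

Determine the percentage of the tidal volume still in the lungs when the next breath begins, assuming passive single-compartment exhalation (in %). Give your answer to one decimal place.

29.1

Flow: 44 L/min ÷ 60 = 0.7333 L/s.
R = (PIP − Pplat)/V̇ = (17.1 − 10.8) / 0.7333 = 6.3/0.7333 = 8.591 cmH2O·s/L.
C = Vt/(Pplat − PEEP) = 430.0 / (10.8 − 4) = 430.0/6.8 = 63.235 mL/cmH2O.
τ = R × C = 8.591 × 0.06324 L/cmH2O = 0.5433 s.
Fraction remaining at end-expiration = e^(−Te/τ) = e^(−0.67/0.5433) = 0.2914 → 29.14%.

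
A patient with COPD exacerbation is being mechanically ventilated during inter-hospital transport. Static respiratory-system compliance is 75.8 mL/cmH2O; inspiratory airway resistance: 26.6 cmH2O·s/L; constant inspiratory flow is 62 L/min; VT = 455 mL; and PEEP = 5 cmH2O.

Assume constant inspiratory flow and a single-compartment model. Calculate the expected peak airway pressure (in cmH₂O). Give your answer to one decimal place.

38.5

Flow: 62 L/min ÷ 60 = 1.0333 L/s.
Equation of motion (constant flow): PIP = Vt/C + R·V̇ + PEEP.
PIP = 455/75.8 + 26.6×1.0333 + 5 = 6.003 + 27.486 + 5 = 38.489 cmH2O.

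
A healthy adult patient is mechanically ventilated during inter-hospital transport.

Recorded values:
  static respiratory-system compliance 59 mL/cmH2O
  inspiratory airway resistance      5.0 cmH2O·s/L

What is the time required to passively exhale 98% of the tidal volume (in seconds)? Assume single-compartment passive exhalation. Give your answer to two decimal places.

1.15

τ = R × C = 5.0 × 59 mL/cmH2O = 5.0 × 0.059 L/cmH2O = 0.295 s.
Exhaled fraction f = 1 − e^(−t/τ) → t = −τ·ln(1 − f) = −0.295·ln(0.02) = 1.154 s.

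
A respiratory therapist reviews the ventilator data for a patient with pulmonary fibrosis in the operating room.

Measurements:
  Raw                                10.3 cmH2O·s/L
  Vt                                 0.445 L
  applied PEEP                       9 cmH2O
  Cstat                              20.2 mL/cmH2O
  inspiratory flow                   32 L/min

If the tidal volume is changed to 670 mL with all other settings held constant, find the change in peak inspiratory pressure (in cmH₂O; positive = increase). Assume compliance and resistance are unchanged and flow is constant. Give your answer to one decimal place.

PIP = Vt/C + R·V̇ + PEEP (constant-flow equation of motion).
Only the elastic term changes: ΔPIP = ΔVt / C = (670 − 445) / 20.2 = 11.139 cmH2O.

11.1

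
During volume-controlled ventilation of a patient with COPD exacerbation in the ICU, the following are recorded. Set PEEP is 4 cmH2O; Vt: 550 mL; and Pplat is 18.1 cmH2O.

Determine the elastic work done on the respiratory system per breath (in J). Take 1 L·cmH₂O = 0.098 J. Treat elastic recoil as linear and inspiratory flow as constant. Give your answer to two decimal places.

Elastic work ≈ ½ × (Pplat − PEEP) × Vt = 0.5 × (18.1 − 4) × 0.550 L = 0.5 × 14.1 × 0.550 = 3.878 L·cmH2O.
× 0.098 J/(L·cmH2O) → 0.38 J.

0.38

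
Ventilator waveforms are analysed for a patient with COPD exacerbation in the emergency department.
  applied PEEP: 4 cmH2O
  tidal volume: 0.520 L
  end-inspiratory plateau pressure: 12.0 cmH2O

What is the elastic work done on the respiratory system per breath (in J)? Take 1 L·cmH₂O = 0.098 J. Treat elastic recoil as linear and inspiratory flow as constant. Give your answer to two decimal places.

Elastic work ≈ ½ × (Pplat − PEEP) × Vt = 0.5 × (12.0 − 4) × 0.520 L = 0.5 × 8.0 × 0.520 = 2.08 L·cmH2O.
× 0.098 J/(L·cmH2O) → 0.2038 J.

0.20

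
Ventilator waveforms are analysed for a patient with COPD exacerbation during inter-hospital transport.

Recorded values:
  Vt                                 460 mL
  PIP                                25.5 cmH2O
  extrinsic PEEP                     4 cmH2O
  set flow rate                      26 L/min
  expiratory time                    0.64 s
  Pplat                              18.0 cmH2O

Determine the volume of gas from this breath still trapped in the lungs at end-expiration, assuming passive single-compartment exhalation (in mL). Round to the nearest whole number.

Flow: 26 L/min ÷ 60 = 0.4333 L/s.
R = (PIP − Pplat)/V̇ = (25.5 − 18.0) / 0.4333 = 7.5/0.4333 = 17.309 cmH2O·s/L.
C = Vt/(Pplat − PEEP) = 460.0 / (18.0 − 4) = 460.0/14.0 = 32.857 mL/cmH2O.
τ = R × C = 17.309 × 0.03286 L/cmH2O = 0.5688 s.
Fraction remaining = e^(−Te/τ) = e^(−0.64/0.5688) = 0.3246.
Trapped volume = 460.0 × 0.3246 = 149.32 mL.

149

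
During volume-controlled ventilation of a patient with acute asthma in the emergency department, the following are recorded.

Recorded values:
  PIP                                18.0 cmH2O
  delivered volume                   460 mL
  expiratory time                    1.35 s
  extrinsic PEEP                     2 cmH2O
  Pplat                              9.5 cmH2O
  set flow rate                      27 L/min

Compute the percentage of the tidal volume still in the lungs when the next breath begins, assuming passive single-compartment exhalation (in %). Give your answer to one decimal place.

31.2

Flow: 27 L/min ÷ 60 = 0.45 L/s.
R = (PIP − Pplat)/V̇ = (18.0 − 9.5) / 0.45 = 8.5/0.45 = 18.889 cmH2O·s/L.
C = Vt/(Pplat − PEEP) = 460.0 / (9.5 − 2) = 460.0/7.5 = 61.333 mL/cmH2O.
τ = R × C = 18.889 × 0.06133 L/cmH2O = 1.158 s.
Fraction remaining at end-expiration = e^(−Te/τ) = e^(−1.35/1.158) = 0.3117 → 31.17%.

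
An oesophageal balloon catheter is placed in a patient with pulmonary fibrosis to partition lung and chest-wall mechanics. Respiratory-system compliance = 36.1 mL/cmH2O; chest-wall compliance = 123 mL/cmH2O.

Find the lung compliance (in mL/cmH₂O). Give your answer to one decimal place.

1/CL = 1/Crs − 1/Ccw.
1/CL = 1/36.1 − 1/123 = 0.01957.
CL = 51.099 mL/cmH2O.

51.1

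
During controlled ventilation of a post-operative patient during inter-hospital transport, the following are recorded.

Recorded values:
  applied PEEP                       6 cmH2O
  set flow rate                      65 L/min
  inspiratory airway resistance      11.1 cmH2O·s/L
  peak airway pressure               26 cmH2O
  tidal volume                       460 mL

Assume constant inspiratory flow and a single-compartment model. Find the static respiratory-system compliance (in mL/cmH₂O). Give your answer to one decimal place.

Flow: 65 L/min ÷ 60 = 1.0833 L/s.
Equation of motion (constant flow): PIP = Vt/C + R·V̇ + PEEP.
Vt/C = PIP − R·V̇ − PEEP = 26 − 11.1×1.0833 − 6 = 26 − 12.025 − 6 = 7.975 cmH2O.
C = Vt / 7.975 = 460 / 7.975 = 57.68 mL/cmH2O.

57.7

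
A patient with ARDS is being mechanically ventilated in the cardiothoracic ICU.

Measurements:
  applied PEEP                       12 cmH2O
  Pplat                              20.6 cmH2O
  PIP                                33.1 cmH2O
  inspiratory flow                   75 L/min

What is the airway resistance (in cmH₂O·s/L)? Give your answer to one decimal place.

Flow: 75 L/min ÷ 60 = 1.25 L/s.
Raw = (PIP − Pplat) / flow = (33.1 − 20.6) / 1.25 = 12.5 / 1.25 = 10.0 cmH2O·s/L.

10.0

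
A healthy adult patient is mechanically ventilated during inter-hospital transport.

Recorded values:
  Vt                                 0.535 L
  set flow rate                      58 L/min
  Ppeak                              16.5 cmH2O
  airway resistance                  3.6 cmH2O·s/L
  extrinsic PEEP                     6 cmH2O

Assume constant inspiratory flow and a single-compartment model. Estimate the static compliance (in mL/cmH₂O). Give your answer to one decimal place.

Flow: 58 L/min ÷ 60 = 0.9667 L/s.
Equation of motion (constant flow): PIP = Vt/C + R·V̇ + PEEP.
Vt/C = PIP − R·V̇ − PEEP = 16.5 − 3.6×0.9667 − 6 = 16.5 − 3.48 − 6 = 7.02 cmH2O.
C = Vt / 7.02 = 535 / 7.02 = 76.211 mL/cmH2O.

76.2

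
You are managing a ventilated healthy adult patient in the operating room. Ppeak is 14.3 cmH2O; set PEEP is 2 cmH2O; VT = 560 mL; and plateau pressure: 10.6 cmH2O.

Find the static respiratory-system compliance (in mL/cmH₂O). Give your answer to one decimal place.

65.1

Cstat = Vt / (Pplat − PEEP) = 560 / (10.6 − 2) = 560 / 8.6 = 65.116 mL/cmH2O.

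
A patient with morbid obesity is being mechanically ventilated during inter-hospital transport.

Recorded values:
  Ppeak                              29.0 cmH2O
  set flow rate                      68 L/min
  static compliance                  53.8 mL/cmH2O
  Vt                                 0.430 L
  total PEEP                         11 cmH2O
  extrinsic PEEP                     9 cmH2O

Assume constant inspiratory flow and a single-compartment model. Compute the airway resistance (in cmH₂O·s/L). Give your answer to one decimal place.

Flow: 68 L/min ÷ 60 = 1.1333 L/s.
Total PEEP = 11 cmH2O (set 9 + intrinsic 2); this is the baseline alveolar pressure.
Equation of motion (constant flow): PIP = Vt/C + R·V̇ + PEEP.
R·V̇ = PIP − Vt/C − PEEP = 29.0 − 430/53.8 − 11 = 29.0 − 7.993 − 11 = 10.007 cmH2O.
R = 10.007 / 1.1333 = 8.83 cmH2O·s/L.

8.8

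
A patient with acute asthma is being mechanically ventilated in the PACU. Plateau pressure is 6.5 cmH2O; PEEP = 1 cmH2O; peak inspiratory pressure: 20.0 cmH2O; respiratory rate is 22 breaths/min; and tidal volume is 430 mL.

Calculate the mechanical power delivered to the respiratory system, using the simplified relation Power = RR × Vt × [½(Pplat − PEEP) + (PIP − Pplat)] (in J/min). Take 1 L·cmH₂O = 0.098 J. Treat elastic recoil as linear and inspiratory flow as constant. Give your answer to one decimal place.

15.1

Per-breath work = Vt × [½(Pplat−PEEP) + (PIP−Pplat)] = 0.430 × [0.5×5.5 + 13.5] = 0.430 × 16.25 = 6.988 L·cmH2O.
Power = 22 × 6.988 = 153.74 L·cmH2O/min.
× 0.098 J/(L·cmH2O) → 15.067 J/min.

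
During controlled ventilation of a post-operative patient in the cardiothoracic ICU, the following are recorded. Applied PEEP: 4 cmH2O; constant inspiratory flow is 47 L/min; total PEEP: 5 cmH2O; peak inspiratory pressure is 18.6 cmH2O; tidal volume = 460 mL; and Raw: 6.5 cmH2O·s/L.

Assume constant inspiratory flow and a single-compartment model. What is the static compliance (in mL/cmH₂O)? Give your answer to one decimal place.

Flow: 47 L/min ÷ 60 = 0.7833 L/s.
Total PEEP = 5 cmH2O (set 4 + intrinsic 1); this is the baseline alveolar pressure.
Equation of motion (constant flow): PIP = Vt/C + R·V̇ + PEEP.
Vt/C = PIP − R·V̇ − PEEP = 18.6 − 6.5×0.7833 − 5 = 18.6 − 5.091 − 5 = 8.509 cmH2O.
C = Vt / 8.509 = 460 / 8.509 = 54.06 mL/cmH2O.

54.1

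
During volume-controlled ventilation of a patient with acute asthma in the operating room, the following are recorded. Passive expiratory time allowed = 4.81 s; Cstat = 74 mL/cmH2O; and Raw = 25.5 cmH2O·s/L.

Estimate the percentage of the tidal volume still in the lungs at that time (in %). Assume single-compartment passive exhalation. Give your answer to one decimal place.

7.8

τ = R × C = 25.5 × 74 mL/cmH2O = 25.5 × 0.074 L/cmH2O = 1.887 s.
Passive exhalation: V(t)/V₀ = e^(−t/τ) = e^(−4.81/1.887) = 0.07816.
Fraction remaining = 0.07816 → 7.816%.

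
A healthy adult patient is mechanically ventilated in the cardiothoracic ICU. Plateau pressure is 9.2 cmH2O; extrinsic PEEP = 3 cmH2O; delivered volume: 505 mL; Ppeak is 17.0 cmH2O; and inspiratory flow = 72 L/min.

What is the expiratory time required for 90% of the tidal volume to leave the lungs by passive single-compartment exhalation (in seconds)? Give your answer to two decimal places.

Flow: 72 L/min ÷ 60 = 1.2 L/s.
R = (PIP − Pplat)/V̇ = (17.0 − 9.2) / 1.2 = 7.8/1.2 = 6.5 cmH2O·s/L.
C = Vt/(Pplat − PEEP) = 505.0 / (9.2 − 3) = 505.0/6.2 = 81.452 mL/cmH2O.
τ = R × C = 6.5 × 0.08145 L/cmH2O = 0.5294 s.
t = −τ·ln(1 − 0.90) = −0.5294·ln(0.1) = 1.219 s.

1.22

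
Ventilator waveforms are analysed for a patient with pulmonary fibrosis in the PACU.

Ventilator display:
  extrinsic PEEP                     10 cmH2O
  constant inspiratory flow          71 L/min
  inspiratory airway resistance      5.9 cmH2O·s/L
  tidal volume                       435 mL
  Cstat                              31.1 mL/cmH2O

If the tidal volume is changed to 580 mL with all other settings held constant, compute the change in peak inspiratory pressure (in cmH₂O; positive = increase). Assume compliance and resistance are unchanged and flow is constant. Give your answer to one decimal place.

PIP = Vt/C + R·V̇ + PEEP (constant-flow equation of motion).
Only the elastic term changes: ΔPIP = ΔVt / C = (580 − 435) / 31.1 = 4.662 cmH2O.

4.7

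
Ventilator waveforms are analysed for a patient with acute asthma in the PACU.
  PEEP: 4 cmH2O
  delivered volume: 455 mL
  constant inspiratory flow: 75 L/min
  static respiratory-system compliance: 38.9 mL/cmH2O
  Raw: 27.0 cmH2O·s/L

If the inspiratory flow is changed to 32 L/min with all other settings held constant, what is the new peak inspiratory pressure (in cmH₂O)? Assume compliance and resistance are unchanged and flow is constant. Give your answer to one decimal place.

30.1

Flow: 75 L/min ÷ 60 = 1.25 L/s.
New flow: 32 L/min ÷ 60 = 0.5333 L/s.
PIP = Vt/C + R·V̇ + PEEP (constant-flow equation of motion).
Only the resistive term changes: ΔPIP = R × ΔV̇ = 27.0 × (0.5333 − 1.25) = 27.0 × -0.7167 = -19.351 cmH2O.
Original PIP = 455/38.9 + 27.0×1.25 + 4 = 49.447 cmH2O; new PIP = 49.447 + (-19.351) = 30.096 cmH2O.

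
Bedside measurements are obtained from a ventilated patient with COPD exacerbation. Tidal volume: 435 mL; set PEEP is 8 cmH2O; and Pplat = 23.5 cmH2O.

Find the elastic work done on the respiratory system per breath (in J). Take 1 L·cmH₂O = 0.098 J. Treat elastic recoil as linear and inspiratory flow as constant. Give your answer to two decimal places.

Elastic work ≈ ½ × (Pplat − PEEP) × Vt = 0.5 × (23.5 − 8) × 0.435 L = 0.5 × 15.5 × 0.435 = 3.371 L·cmH2O.
× 0.098 J/(L·cmH2O) → 0.3304 J.

0.33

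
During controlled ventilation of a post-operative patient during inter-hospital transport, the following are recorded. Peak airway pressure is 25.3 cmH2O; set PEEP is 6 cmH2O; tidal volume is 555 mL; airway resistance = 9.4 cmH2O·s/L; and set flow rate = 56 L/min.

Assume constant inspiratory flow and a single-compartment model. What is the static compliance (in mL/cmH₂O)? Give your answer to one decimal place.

Flow: 56 L/min ÷ 60 = 0.9333 L/s.
Equation of motion (constant flow): PIP = Vt/C + R·V̇ + PEEP.
Vt/C = PIP − R·V̇ − PEEP = 25.3 − 9.4×0.9333 − 6 = 25.3 − 8.773 − 6 = 10.527 cmH2O.
C = Vt / 10.527 = 555 / 10.527 = 52.722 mL/cmH2O.

52.7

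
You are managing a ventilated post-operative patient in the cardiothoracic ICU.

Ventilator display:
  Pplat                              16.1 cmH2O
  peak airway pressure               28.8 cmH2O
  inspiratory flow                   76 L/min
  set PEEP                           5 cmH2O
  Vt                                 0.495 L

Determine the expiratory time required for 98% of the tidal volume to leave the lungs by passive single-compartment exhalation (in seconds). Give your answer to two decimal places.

1.75

Flow: 76 L/min ÷ 60 = 1.2667 L/s.
R = (PIP − Pplat)/V̇ = (28.8 − 16.1) / 1.2667 = 12.7/1.2667 = 10.026 cmH2O·s/L.
C = Vt/(Pplat − PEEP) = 495.0 / (16.1 − 5) = 495.0/11.1 = 44.595 mL/cmH2O.
τ = R × C = 10.026 × 0.0446 L/cmH2O = 0.4472 s.
t = −τ·ln(1 − 0.98) = −0.4472·ln(0.02) = 1.749 s.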